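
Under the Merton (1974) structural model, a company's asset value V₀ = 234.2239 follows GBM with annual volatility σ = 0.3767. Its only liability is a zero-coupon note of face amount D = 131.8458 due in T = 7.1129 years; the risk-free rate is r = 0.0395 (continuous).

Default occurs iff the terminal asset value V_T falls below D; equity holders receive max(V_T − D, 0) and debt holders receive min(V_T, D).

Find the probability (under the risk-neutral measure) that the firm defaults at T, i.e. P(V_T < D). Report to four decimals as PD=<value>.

d₁ = [ln(V₀/D) + (r + σ²/2)T] / (σ√T)
   = [ln(234.2239/131.8458) + (0.0395 + 0.5·0.3767²)·7.1129] / (0.3767·√7.1129)
   = [0.574644 + 0.785630] / 1.004660 = 1.353965
d₂ = d₁ − σ√T = 1.353965 − 1.004660 = 0.349306
risk-neutral PD = N(−d₂) = N(-0.349306) = 0.363430

PD=0.3634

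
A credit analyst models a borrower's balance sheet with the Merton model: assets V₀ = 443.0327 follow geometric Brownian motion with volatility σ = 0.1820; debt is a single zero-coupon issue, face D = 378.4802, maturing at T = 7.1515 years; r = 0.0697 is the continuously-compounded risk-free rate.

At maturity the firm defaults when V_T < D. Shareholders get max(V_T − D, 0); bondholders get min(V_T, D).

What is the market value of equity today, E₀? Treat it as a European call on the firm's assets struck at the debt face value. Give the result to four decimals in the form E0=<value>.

E0=219.3727

d₁ = [ln(V₀/D) + (r + σ²/2)T] / (σ√T)
   = [ln(443.0327/378.4802) + (0.0697 + 0.5·0.1820²)·7.1515] / (0.1820·√7.1515)
   = [0.157480 + 0.616903] / 0.486710 = 1.591056
d₂ = d₁ − σ√T = 1.591056 − 0.486710 = 1.104347
N(d₁) = 0.944202,  N(d₂) = 0.865279,  e^(−rT) = 0.607466
E₀ = V₀·N(d₁) − D·e^(−rT)·N(d₂)
   = 443.0327·0.944202 − 378.4802·0.607466·0.865279 = 219.372718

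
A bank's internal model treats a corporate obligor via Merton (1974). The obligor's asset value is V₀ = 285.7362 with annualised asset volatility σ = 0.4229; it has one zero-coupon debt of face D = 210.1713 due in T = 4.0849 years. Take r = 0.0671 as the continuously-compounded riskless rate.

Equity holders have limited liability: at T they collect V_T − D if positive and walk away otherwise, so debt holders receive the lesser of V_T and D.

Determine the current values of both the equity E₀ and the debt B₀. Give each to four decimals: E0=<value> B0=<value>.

d₁ = [ln(V₀/D) + (r + σ²/2)T] / (σ√T)
   = [ln(285.7362/210.1713) + (0.0671 + 0.5·0.4229²)·4.0849] / (0.4229·√4.0849)
   = [0.307146 + 0.639378] / 0.854729 = 1.107396
d₂ = d₁ − σ√T = 1.107396 − 0.854729 = 0.252667
N(d₁) = 0.865939,  N(d₂) = 0.599737,  e^(−rT) = 0.760258
E₀ = V₀·N(d₁) − D·e^(−rT)·N(d₂)
   = 285.7362·0.865939 − 210.1713·0.760258·0.599737 = 151.601285
B₀ = V₀ − E₀ = 285.7362 − 151.601285 = 134.134915

E0=151.6013 B0=134.1349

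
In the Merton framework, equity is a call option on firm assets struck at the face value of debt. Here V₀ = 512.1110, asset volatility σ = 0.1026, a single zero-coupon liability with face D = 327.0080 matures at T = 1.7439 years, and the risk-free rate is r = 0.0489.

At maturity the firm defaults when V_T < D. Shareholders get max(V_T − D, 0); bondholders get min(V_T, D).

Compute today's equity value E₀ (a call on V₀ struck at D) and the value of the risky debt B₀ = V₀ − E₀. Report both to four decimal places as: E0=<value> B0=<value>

E0=211.8337 B0=300.2773

d₁ = [ln(V₀/D) + (r + σ²/2)T] / (σ√T)
   = [ln(512.1110/327.0080) + (0.0489 + 0.5·0.1026²)·1.7439] / (0.1026·√1.7439)
   = [0.448557 + 0.094456] / 0.135490 = 4.007758
d₂ = d₁ − σ√T = 4.007758 − 0.135490 = 3.872268
N(d₁) = 0.999969,  N(d₂) = 0.999946,  e^(−rT) = 0.918258
E₀ = V₀·N(d₁) − D·e^(−rT)·N(d₂)
   = 512.1110·0.999969 − 327.0080·0.918258·0.999946 = 211.833730
B₀ = V₀ − E₀ = 512.1110 − 211.833730 = 300.277270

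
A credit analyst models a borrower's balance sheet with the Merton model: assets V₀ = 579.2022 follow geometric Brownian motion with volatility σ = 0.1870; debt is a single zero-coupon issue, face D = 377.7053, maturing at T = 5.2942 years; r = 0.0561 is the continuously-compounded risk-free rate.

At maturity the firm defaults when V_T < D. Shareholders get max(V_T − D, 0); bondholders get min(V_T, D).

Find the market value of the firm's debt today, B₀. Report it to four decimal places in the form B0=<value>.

d₁ = [ln(V₀/D) + (r + σ²/2)T] / (σ√T)
   = [ln(579.2022/377.7053) + (0.0561 + 0.5·0.1870²)·5.2942] / (0.1870·√5.2942)
   = [0.427537 + 0.389571] / 0.430271 = 1.899057
d₂ = d₁ − σ√T = 1.899057 − 0.430271 = 1.468786
N(d₁) = 0.971221,  N(d₂) = 0.929055,  e^(−rT) = 0.743041
E₀ = V₀·N(d₁) − D·e^(−rT)·N(d₂)
   = 579.2022·0.971221 − 377.7053·0.743041·0.929055 = 301.794117
B₀ = V₀ − E₀ = 579.2022 − 301.794117 = 277.408083

B0=277.4081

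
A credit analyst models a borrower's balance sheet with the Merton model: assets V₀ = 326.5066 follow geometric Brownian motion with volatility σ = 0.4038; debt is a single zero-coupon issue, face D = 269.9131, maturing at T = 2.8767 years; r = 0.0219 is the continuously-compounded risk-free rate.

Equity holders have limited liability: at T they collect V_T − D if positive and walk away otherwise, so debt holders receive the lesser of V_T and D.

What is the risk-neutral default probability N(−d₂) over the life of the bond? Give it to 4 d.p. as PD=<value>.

d₁ = [ln(V₀/D) + (r + σ²/2)T] / (σ√T)
   = [ln(326.5066/269.9131) + (0.0219 + 0.5·0.4038²)·2.8767] / (0.4038·√2.8767)
   = [0.190350 + 0.297529] / 0.684879 = 0.712359
d₂ = d₁ − σ√T = 0.712359 − 0.684879 = 0.027480
risk-neutral PD = N(−d₂) = N(-0.027480) = 0.489038

PD=0.4890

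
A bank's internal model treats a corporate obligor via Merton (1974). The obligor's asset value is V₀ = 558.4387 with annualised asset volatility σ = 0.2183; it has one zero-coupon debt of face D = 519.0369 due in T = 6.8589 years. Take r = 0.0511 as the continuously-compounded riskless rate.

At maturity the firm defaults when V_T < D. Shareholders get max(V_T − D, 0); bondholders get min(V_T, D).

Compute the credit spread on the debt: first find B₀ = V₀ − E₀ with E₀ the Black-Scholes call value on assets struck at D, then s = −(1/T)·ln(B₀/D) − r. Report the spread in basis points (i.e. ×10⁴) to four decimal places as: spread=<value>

spread=140.6212

d₁ = [ln(V₀/D) + (r + σ²/2)T] / (σ√T)
   = [ln(558.4387/519.0369) + (0.0511 + 0.5·0.2183²)·6.8589] / (0.2183·√6.8589)
   = [0.073170 + 0.513920] / 0.571717 = 1.026889
d₂ = d₁ − σ√T = 1.026889 − 0.571717 = 0.455172
N(d₁) = 0.847764,  N(d₂) = 0.675507,  e^(−rT) = 0.704343
E₀ = V₀·N(d₁) − D·e^(−rT)·N(d₂)
   = 558.4387·0.847764 − 519.0369·0.704343·0.675507 = 226.472044
B₀ = V₀ − E₀ = 558.4387 − 226.472044 = 331.966656
spread = −(1/T)·ln(B₀/D) − r = −(1/6.8589)·ln(331.966656/519.0369) − 0.0511 = 0.01406212
in basis points: 0.01406212 × 10⁴ = 140.6212 bp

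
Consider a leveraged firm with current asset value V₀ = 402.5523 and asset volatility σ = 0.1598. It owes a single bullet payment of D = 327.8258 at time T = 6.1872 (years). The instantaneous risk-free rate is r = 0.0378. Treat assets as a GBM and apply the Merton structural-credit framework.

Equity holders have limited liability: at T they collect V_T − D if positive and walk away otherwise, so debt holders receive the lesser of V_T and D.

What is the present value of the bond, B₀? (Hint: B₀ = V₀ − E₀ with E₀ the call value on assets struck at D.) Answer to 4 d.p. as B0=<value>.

d₁ = [ln(V₀/D) + (r + σ²/2)T] / (σ√T)
   = [ln(402.5523/327.8258) + (0.0378 + 0.5·0.1598²)·6.1872] / (0.1598·√6.1872)
   = [0.205343 + 0.312874] / 0.397488 = 1.303731
d₂ = d₁ − σ√T = 1.303731 − 0.397488 = 0.906243
N(d₁) = 0.903837,  N(d₂) = 0.817596,  e^(−rT) = 0.791460
E₀ = V₀·N(d₁) − D·e^(−rT)·N(d₂)
   = 402.5523·0.903837 − 327.8258·0.791460·0.817596 = 151.707458
B₀ = V₀ − E₀ = 402.5523 − 151.707458 = 250.844842

B0=250.8448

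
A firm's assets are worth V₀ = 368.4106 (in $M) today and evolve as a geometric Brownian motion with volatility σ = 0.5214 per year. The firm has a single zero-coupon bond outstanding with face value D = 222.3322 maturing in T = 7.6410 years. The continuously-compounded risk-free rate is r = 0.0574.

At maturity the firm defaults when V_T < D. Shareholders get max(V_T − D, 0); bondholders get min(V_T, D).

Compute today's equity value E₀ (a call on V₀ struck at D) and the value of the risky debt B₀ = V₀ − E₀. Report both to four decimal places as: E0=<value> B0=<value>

d₁ = [ln(V₀/D) + (r + σ²/2)T] / (σ√T)
   = [ln(368.4106/222.3322) + (0.0574 + 0.5·0.5214²)·7.6410] / (0.5214·√7.6410)
   = [0.505025 + 1.477227] / 1.441273 = 1.375349
d₂ = d₁ − σ√T = 1.375349 − 1.441273 = -0.065924
N(d₁) = 0.915488,  N(d₂) = 0.473719,  e^(−rT) = 0.644943
E₀ = V₀·N(d₁) − D·e^(−rT)·N(d₂)
   = 368.4106·0.915488 − 222.3322·0.644943·0.473719 = 269.348251
B₀ = V₀ − E₀ = 368.4106 − 269.348251 = 99.062349

E0=269.3483 B0=99.0623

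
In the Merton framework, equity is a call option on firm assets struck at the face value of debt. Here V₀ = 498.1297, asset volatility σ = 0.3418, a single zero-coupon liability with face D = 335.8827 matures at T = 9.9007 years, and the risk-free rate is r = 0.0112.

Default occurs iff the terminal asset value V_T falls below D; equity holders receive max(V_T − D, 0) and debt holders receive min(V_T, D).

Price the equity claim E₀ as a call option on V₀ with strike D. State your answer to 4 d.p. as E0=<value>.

d₁ = [ln(V₀/D) + (r + σ²/2)T] / (σ√T)
   = [ln(498.1297/335.8827) + (0.0112 + 0.5·0.3418²)·9.9007] / (0.3418·√9.9007)
   = [0.394098 + 0.689224] / 1.075487 = 1.007285
d₂ = d₁ − σ√T = 1.007285 − 1.075487 = -0.068201
N(d₁) = 0.843101,  N(d₂) = 0.472813,  e^(−rT) = 0.895039
E₀ = V₀·N(d₁) − D·e^(−rT)·N(d₂)
   = 498.1297·0.843101 − 335.8827·0.895039·0.472813 = 277.832916

E0=277.8329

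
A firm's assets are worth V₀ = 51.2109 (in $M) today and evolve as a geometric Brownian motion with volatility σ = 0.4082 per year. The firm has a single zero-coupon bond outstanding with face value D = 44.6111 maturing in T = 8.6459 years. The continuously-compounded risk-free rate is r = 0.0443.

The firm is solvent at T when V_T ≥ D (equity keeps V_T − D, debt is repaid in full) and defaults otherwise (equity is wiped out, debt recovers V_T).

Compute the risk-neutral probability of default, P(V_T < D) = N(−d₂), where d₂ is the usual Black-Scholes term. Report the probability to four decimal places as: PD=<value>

PD=0.5660

d₁ = [ln(V₀/D) + (r + σ²/2)T] / (σ√T)
   = [ln(51.2109/44.6111) + (0.0443 + 0.5·0.4082²)·8.6459] / (0.4082·√8.6459)
   = [0.137970 + 1.103335] / 1.200268 = 1.034190
d₂ = d₁ − σ√T = 1.034190 − 1.200268 = -0.166078
risk-neutral PD = N(−d₂) = N(0.166078) = 0.565952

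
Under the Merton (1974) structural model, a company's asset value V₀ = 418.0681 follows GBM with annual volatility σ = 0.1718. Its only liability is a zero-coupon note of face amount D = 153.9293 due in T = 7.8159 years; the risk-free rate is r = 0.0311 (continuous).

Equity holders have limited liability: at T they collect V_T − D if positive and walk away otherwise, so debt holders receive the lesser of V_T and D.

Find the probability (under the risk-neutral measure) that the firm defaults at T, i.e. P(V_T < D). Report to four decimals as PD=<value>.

PD=0.0095

d₁ = [ln(V₀/D) + (r + σ²/2)T] / (σ√T)
   = [ln(418.0681/153.9293) + (0.0311 + 0.5·0.1718²)·7.8159] / (0.1718·√7.8159)
   = [0.999151 + 0.358419] / 0.480300 = 2.826503
d₂ = d₁ − σ√T = 2.826503 − 0.480300 = 2.346203
risk-neutral PD = N(−d₂) = N(-2.346203) = 0.009483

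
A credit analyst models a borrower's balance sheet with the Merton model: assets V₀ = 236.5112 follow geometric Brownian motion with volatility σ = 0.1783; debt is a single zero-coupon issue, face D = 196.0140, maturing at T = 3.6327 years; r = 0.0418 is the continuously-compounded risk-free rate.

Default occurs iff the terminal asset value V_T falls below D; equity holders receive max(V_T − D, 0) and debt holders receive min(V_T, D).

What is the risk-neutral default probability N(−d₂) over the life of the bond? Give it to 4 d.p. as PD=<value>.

PD=0.2034

d₁ = [ln(V₀/D) + (r + σ²/2)T] / (σ√T)
   = [ln(236.5112/196.0140) + (0.0418 + 0.5·0.1783²)·3.6327] / (0.1783·√3.6327)
   = [0.187809 + 0.209590] / 0.339833 = 1.169396
d₂ = d₁ − σ√T = 1.169396 − 0.339833 = 0.829562
risk-neutral PD = N(−d₂) = N(-0.829562) = 0.203393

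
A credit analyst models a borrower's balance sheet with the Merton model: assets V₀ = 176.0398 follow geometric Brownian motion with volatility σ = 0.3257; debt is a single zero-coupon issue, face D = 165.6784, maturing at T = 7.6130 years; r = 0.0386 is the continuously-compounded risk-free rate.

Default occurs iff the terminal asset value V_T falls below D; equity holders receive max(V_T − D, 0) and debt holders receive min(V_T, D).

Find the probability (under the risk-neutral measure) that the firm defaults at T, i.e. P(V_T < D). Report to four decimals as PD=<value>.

PD=0.5219

d₁ = [ln(V₀/D) + (r + σ²/2)T] / (σ√T)
   = [ln(176.0398/165.6784) + (0.0386 + 0.5·0.3257²)·7.6130] / (0.3257·√7.6130)
   = [0.060662 + 0.697657] / 0.898661 = 0.843832
d₂ = d₁ − σ√T = 0.843832 − 0.898661 = -0.054828
risk-neutral PD = N(−d₂) = N(0.054828) = 0.521862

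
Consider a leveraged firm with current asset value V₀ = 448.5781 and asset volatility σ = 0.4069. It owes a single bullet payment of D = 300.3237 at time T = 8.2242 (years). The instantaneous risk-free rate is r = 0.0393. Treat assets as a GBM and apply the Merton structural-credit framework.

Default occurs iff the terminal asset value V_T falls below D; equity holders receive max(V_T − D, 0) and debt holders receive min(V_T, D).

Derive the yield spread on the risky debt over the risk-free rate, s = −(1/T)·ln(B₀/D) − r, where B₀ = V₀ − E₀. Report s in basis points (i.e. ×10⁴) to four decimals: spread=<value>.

d₁ = [ln(V₀/D) + (r + σ²/2)T] / (σ√T)
   = [ln(448.5781/300.3237) + (0.0393 + 0.5·0.4069²)·8.2242] / (0.4069·√8.2242)
   = [0.401222 + 1.004042] / 1.166902 = 1.204268
d₂ = d₁ − σ√T = 1.204268 − 1.166902 = 0.037366
N(d₁) = 0.885757,  N(d₂) = 0.514903,  e^(−rT) = 0.723821
E₀ = V₀·N(d₁) − D·e^(−rT)·N(d₂)
   = 448.5781·0.885757 − 300.3237·0.723821·0.514903 = 285.401199
B₀ = V₀ − E₀ = 448.5781 − 285.401199 = 163.176901
spread = −(1/T)·ln(B₀/D) − r = −(1/8.2242)·ln(163.176901/300.3237) − 0.0393 = 0.03487451
in basis points: 0.03487451 × 10⁴ = 348.7451 bp

spread=348.7451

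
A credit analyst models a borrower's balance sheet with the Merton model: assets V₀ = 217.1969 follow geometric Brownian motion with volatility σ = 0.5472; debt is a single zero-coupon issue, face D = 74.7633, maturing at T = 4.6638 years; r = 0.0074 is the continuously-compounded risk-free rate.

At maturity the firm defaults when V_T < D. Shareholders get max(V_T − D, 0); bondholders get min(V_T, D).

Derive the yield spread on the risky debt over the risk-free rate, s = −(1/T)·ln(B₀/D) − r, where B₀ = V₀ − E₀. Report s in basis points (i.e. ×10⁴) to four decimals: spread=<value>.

spread=410.8001

d₁ = [ln(V₀/D) + (r + σ²/2)T] / (σ√T)
   = [ln(217.1969/74.7633) + (0.0074 + 0.5·0.5472²)·4.6638] / (0.5472·√4.6638)
   = [1.066477 + 0.732748] / 1.181724 = 1.522543
d₂ = d₁ − σ√T = 1.522543 − 1.181724 = 0.340819
N(d₁) = 0.936063,  N(d₂) = 0.633380,  e^(−rT) = 0.966077
E₀ = V₀·N(d₁) − D·e^(−rT)·N(d₂)
   = 217.1969·0.936063 − 74.7633·0.966077·0.633380 = 157.562890
B₀ = V₀ − E₀ = 217.1969 − 157.562890 = 59.634010
spread = −(1/T)·ln(B₀/D) − r = −(1/4.6638)·ln(59.634010/74.7633) − 0.0074 = 0.04108001
in basis points: 0.04108001 × 10⁴ = 410.8001 bp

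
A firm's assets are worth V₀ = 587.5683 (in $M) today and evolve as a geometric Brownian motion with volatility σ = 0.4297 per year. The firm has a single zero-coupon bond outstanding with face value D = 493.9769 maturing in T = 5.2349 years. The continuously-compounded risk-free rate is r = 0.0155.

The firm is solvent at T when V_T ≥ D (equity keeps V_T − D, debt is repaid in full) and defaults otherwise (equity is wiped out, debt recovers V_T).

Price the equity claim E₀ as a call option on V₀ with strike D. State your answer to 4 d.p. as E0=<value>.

d₁ = [ln(V₀/D) + (r + σ²/2)T] / (σ√T)
   = [ln(587.5683/493.9769) + (0.0155 + 0.5·0.4297²)·5.2349] / (0.4297·√5.2349)
   = [0.173504 + 0.564432] / 0.983149 = 0.750584
d₂ = d₁ − σ√T = 0.750584 − 0.983149 = -0.232566
N(d₁) = 0.773548,  N(d₂) = 0.408049,  e^(−rT) = 0.922064
E₀ = V₀·N(d₁) − D·e^(−rT)·N(d₂)
   = 587.5683·0.773548 − 493.9769·0.922064·0.408049 = 268.654955

E0=268.6550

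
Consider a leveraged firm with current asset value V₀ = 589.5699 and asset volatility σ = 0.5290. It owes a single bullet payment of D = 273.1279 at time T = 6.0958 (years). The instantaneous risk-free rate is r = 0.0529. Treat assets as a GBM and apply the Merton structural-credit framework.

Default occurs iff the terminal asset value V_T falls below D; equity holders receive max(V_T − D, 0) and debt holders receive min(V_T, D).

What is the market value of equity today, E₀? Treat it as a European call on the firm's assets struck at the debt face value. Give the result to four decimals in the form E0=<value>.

d₁ = [ln(V₀/D) + (r + σ²/2)T] / (σ√T)
   = [ln(589.5699/273.1279) + (0.0529 + 0.5·0.5290²)·6.0958] / (0.5290·√6.0958)
   = [0.769453 + 1.175395] / 1.306084 = 1.489069
d₂ = d₁ − σ√T = 1.489069 − 1.306084 = 0.182985
N(d₁) = 0.931765,  N(d₂) = 0.572595,  e^(−rT) = 0.724359
E₀ = V₀·N(d₁) − D·e^(−rT)·N(d₂)
   = 589.5699·0.931765 − 273.1279·0.724359·0.572595 = 436.057042

E0=436.0570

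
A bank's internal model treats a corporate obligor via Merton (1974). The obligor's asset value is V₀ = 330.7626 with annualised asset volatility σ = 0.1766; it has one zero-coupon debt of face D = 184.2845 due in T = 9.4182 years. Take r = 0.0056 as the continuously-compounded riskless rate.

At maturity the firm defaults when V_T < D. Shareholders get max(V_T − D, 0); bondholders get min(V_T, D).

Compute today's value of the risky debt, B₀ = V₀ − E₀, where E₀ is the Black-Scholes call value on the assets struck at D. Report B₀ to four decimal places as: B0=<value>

d₁ = [ln(V₀/D) + (r + σ²/2)T] / (σ√T)
   = [ln(330.7626/184.2845) + (0.0056 + 0.5·0.1766²)·9.4182] / (0.1766·√9.4182)
   = [0.584920 + 0.199607] / 0.541969 = 1.447550
d₂ = d₁ − σ√T = 1.447550 − 0.541969 = 0.905580
N(d₁) = 0.926128,  N(d₂) = 0.817421,  e^(−rT) = 0.948625
E₀ = V₀·N(d₁) − D·e^(−rT)·N(d₂)
   = 330.7626·0.926128 − 184.2845·0.948625·0.817421 = 163.429701
B₀ = V₀ − E₀ = 330.7626 − 163.429701 = 167.332899

B0=167.3329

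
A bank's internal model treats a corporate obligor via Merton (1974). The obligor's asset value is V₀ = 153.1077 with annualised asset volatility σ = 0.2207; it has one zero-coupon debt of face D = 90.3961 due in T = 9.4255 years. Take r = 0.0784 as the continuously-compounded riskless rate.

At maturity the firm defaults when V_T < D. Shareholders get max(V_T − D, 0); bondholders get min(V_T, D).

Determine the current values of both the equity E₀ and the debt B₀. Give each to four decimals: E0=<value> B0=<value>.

E0=110.5659 B0=42.5418

d₁ = [ln(V₀/D) + (r + σ²/2)T] / (σ√T)
   = [ln(153.1077/90.3961) + (0.0784 + 0.5·0.2207²)·9.4255] / (0.2207·√9.4255)
   = [0.526940 + 0.968510] / 0.677571 = 2.207077
d₂ = d₁ − σ√T = 2.207077 − 0.677571 = 1.529507
N(d₁) = 0.986346,  N(d₂) = 0.936931,  e^(−rT) = 0.477611
E₀ = V₀·N(d₁) − D·e^(−rT)·N(d₂)
   = 153.1077·0.986346 − 90.3961·0.477611·0.936931 = 110.565937
B₀ = V₀ − E₀ = 153.1077 − 110.565937 = 42.541763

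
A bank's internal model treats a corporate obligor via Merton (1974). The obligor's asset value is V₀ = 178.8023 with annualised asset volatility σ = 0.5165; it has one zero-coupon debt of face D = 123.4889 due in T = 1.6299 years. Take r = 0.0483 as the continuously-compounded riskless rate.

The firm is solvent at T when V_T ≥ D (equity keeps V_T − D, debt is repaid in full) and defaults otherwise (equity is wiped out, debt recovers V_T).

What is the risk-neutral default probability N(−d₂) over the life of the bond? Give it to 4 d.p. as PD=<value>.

PD=0.3628

d₁ = [ln(V₀/D) + (r + σ²/2)T] / (σ√T)
   = [ln(178.8023/123.4889) + (0.0483 + 0.5·0.5165²)·1.6299] / (0.5165·√1.6299)
   = [0.370129 + 0.296130] / 0.659403 = 1.010399
d₂ = d₁ − σ√T = 1.010399 − 0.659403 = 0.350996
risk-neutral PD = N(−d₂) = N(-0.350996) = 0.362796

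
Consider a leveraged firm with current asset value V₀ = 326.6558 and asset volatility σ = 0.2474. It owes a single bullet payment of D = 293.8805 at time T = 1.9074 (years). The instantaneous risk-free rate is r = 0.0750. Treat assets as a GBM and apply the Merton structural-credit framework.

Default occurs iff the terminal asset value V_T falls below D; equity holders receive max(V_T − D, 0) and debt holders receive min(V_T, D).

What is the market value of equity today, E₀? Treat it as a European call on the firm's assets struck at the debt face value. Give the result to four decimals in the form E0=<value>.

d₁ = [ln(V₀/D) + (r + σ²/2)T] / (σ√T)
   = [ln(326.6558/293.8805) + (0.0750 + 0.5·0.2474²)·1.9074] / (0.2474·√1.9074)
   = [0.105734 + 0.201428] / 0.341681 = 0.898973
d₂ = d₁ − σ√T = 0.898973 − 0.341681 = 0.557292
N(d₁) = 0.815666,  N(d₂) = 0.711336,  e^(−rT) = 0.866706
E₀ = V₀·N(d₁) − D·e^(−rT)·N(d₂)
   = 326.6558·0.815666 − 293.8805·0.866706·0.711336 = 85.259114

E0=85.2591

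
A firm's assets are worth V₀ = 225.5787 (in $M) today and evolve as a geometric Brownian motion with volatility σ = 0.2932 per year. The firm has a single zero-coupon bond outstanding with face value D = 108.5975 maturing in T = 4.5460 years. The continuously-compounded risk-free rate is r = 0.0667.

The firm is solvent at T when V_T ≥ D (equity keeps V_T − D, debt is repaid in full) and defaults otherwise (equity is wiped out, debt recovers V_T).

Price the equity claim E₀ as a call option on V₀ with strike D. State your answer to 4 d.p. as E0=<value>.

d₁ = [ln(V₀/D) + (r + σ²/2)T] / (σ√T)
   = [ln(225.5787/108.5975) + (0.0667 + 0.5·0.2932²)·4.5460] / (0.2932·√4.5460)
   = [0.731021 + 0.498619] / 0.625142 = 1.966977
d₂ = d₁ − σ√T = 1.966977 − 0.625142 = 1.341835
N(d₁) = 0.975407,  N(d₂) = 0.910175,  e^(−rT) = 0.738438
E₀ = V₀·N(d₁) − D·e^(−rT)·N(d₂)
   = 225.5787·0.975407 − 108.5975·0.738438·0.910175 = 147.041816

E0=147.0418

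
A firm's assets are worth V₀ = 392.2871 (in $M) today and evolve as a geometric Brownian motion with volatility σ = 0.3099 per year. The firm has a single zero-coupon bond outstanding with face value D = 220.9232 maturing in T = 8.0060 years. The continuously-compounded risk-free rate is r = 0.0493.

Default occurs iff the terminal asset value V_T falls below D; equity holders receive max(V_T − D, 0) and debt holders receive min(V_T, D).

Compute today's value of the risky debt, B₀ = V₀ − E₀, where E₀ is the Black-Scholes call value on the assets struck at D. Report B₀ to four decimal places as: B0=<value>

d₁ = [ln(V₀/D) + (r + σ²/2)T] / (σ√T)
   = [ln(392.2871/220.9232) + (0.0493 + 0.5·0.3099²)·8.0060] / (0.3099·√8.0060)
   = [0.574179 + 0.779136] / 0.876858 = 1.543368
d₂ = d₁ − σ√T = 1.543368 − 0.876858 = 0.666510
N(d₁) = 0.938629,  N(d₂) = 0.747457,  e^(−rT) = 0.673885
E₀ = V₀·N(d₁) − D·e^(−rT)·N(d₂)
   = 392.2871·0.938629 − 220.9232·0.673885·0.747457 = 256.933062
B₀ = V₀ − E₀ = 392.2871 − 256.933062 = 135.354038

B0=135.3540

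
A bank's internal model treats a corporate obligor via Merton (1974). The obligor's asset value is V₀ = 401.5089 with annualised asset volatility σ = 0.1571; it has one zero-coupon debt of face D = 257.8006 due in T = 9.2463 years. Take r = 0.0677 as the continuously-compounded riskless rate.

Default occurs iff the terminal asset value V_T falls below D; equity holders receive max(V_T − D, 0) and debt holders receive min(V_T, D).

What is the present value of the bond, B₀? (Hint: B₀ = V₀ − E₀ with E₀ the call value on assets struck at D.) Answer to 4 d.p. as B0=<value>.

B0=137.3746

d₁ = [ln(V₀/D) + (r + σ²/2)T] / (σ√T)
   = [ln(401.5089/257.8006) + (0.0677 + 0.5·0.1571²)·9.2463] / (0.1571·√9.2463)
   = [0.443043 + 0.740076] / 0.477705 = 2.476671
d₂ = d₁ − σ√T = 2.476671 − 0.477705 = 1.998965
N(d₁) = 0.993369,  N(d₂) = 0.977194,  e^(−rT) = 0.534740
E₀ = V₀·N(d₁) − D·e^(−rT)·N(d₂)
   = 401.5089·0.993369 − 257.8006·0.534740·0.977194 = 264.134260
B₀ = V₀ − E₀ = 401.5089 − 264.134260 = 137.374640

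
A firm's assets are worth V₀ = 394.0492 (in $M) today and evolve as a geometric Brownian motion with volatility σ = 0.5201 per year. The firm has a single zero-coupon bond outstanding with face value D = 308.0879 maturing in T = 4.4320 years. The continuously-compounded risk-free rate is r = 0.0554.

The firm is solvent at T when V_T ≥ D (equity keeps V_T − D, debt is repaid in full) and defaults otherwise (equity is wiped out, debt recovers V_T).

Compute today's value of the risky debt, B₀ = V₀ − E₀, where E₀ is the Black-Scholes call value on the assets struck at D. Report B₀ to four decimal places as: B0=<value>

B0=173.9100

d₁ = [ln(V₀/D) + (r + σ²/2)T] / (σ√T)
   = [ln(394.0492/308.0879) + (0.0554 + 0.5·0.5201²)·4.4320] / (0.5201·√4.4320)
   = [0.246091 + 0.844970] / 1.094931 = 0.996465
d₂ = d₁ − σ√T = 0.996465 − 1.094931 = -0.098466
N(d₁) = 0.840488,  N(d₂) = 0.460781,  e^(−rT) = 0.782288
E₀ = V₀·N(d₁) − D·e^(−rT)·N(d₂)
   = 394.0492·0.840488 − 308.0879·0.782288·0.460781 = 220.139161
B₀ = V₀ − E₀ = 394.0492 − 220.139161 = 173.910039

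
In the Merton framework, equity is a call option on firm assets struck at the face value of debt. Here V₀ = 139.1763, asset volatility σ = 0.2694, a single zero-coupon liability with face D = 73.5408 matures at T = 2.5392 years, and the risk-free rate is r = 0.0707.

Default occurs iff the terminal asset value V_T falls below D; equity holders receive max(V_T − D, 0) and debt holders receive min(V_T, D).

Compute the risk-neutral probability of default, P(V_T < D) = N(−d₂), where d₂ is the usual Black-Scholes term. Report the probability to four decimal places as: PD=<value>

d₁ = [ln(V₀/D) + (r + σ²/2)T] / (σ√T)
   = [ln(139.1763/73.5408) + (0.0707 + 0.5·0.2694²)·2.5392] / (0.2694·√2.5392)
   = [0.637901 + 0.271664] / 0.429285 = 2.118790
d₂ = d₁ − σ√T = 2.118790 − 0.429285 = 1.689505
risk-neutral PD = N(−d₂) = N(-1.689505) = 0.045561

PD=0.0456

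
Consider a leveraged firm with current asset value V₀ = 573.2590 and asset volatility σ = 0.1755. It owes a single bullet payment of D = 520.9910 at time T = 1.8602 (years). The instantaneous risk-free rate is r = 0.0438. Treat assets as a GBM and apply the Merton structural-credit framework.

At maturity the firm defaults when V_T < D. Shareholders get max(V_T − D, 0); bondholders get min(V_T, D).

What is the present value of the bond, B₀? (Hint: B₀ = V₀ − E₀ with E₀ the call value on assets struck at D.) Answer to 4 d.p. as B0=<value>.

B0=463.5291

d₁ = [ln(V₀/D) + (r + σ²/2)T] / (σ√T)
   = [ln(573.2590/520.9910) + (0.0438 + 0.5·0.1755²)·1.8602] / (0.1755·√1.8602)
   = [0.095605 + 0.110124] / 0.239363 = 0.859485
d₂ = d₁ − σ√T = 0.859485 − 0.239363 = 0.620122
N(d₁) = 0.804964,  N(d₂) = 0.732411,  e^(−rT) = 0.921754
E₀ = V₀·N(d₁) − D·e^(−rT)·N(d₂)
   = 573.2590·0.804964 − 520.9910·0.921754·0.732411 = 109.729922
B₀ = V₀ − E₀ = 573.2590 − 109.729922 = 463.529078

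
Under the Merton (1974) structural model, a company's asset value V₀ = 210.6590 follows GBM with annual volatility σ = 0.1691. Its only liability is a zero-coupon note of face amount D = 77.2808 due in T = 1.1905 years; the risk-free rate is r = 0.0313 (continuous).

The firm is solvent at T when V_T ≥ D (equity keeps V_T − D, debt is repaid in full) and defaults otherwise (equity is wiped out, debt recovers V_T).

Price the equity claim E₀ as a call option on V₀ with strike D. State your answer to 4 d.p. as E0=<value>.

E0=136.2049

d₁ = [ln(V₀/D) + (r + σ²/2)T] / (σ√T)
   = [ln(210.6590/77.2808) + (0.0313 + 0.5·0.1691²)·1.1905] / (0.1691·√1.1905)
   = [1.002795 + 0.054284] / 0.184505 = 5.729267
d₂ = d₁ − σ√T = 5.729267 − 0.184505 = 5.544762
N(d₁) = 1.000000,  N(d₂) = 1.000000,  e^(−rT) = 0.963423
E₀ = V₀·N(d₁) − D·e^(−rT)·N(d₂)
   = 210.6590·1.000000 − 77.2808·0.963423·1.000000 = 136.204895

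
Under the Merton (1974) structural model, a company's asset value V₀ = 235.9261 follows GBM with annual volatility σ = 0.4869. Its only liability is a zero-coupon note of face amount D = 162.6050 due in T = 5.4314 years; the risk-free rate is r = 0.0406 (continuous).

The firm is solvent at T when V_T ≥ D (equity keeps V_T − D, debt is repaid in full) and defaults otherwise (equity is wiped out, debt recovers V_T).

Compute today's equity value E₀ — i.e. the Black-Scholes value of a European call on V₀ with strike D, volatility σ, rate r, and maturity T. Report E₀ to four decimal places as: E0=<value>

d₁ = [ln(V₀/D) + (r + σ²/2)T] / (σ√T)
   = [ln(235.9261/162.6050) + (0.0406 + 0.5·0.4869²)·5.4314] / (0.4869·√5.4314)
   = [0.372195 + 0.864330] / 1.134738 = 1.089701
d₂ = d₁ − σ√T = 1.089701 − 1.134738 = -0.045038
N(d₁) = 0.862077,  N(d₂) = 0.482039,  e^(−rT) = 0.802106
E₀ = V₀·N(d₁) − D·e^(−rT)·N(d₂)
   = 235.9261·0.862077 − 162.6050·0.802106·0.482039 = 140.516006

E0=140.5160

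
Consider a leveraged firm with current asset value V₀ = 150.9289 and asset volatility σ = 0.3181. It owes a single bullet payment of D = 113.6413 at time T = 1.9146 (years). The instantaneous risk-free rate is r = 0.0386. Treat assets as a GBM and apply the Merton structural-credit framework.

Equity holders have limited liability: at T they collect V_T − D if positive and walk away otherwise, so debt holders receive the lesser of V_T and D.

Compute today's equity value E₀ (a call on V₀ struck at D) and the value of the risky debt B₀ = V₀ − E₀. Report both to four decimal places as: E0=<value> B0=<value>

d₁ = [ln(V₀/D) + (r + σ²/2)T] / (σ√T)
   = [ln(150.9289/113.6413) + (0.0386 + 0.5·0.3181²)·1.9146] / (0.3181·√1.9146)
   = [0.283762 + 0.170770] / 0.440152 = 1.032671
d₂ = d₁ − σ√T = 1.032671 − 0.440152 = 0.592519
N(d₁) = 0.849121,  N(d₂) = 0.723249,  e^(−rT) = 0.928761
E₀ = V₀·N(d₁) − D·e^(−rT)·N(d₂)
   = 150.9289·0.849121 − 113.6413·0.928761·0.723249 = 51.821189
B₀ = V₀ − E₀ = 150.9289 − 51.821189 = 99.107711

E0=51.8212 B0=99.1077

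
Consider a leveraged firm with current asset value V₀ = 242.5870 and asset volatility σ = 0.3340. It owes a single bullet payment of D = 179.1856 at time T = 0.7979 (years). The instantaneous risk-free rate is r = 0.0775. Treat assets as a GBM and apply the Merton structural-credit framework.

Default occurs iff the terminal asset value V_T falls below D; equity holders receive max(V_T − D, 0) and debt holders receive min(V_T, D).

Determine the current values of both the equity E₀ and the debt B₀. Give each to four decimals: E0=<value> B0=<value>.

E0=77.3510 B0=165.2360

d₁ = [ln(V₀/D) + (r + σ²/2)T] / (σ√T)
   = [ln(242.5870/179.1856) + (0.0775 + 0.5·0.3340²)·0.7979] / (0.3340·√0.7979)
   = [0.302938 + 0.106343] / 0.298346 = 1.371831
d₂ = d₁ − σ√T = 1.371831 − 0.298346 = 1.073485
N(d₁) = 0.914942,  N(d₂) = 0.858473,  e^(−rT) = 0.940036
E₀ = V₀·N(d₁) − D·e^(−rT)·N(d₂)
   = 242.5870·0.914942 − 179.1856·0.940036·0.858473 = 77.351048
B₀ = V₀ − E₀ = 242.5870 − 77.351048 = 165.235952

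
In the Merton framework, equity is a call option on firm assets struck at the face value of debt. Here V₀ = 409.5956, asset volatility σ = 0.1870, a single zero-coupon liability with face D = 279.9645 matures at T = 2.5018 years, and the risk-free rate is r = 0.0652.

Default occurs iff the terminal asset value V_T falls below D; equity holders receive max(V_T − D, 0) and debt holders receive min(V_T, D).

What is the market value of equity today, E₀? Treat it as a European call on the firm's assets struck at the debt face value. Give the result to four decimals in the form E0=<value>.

E0=172.9553

d₁ = [ln(V₀/D) + (r + σ²/2)T] / (σ√T)
   = [ln(409.5956/279.9645) + (0.0652 + 0.5·0.1870²)·2.5018] / (0.1870·√2.5018)
   = [0.380508 + 0.206860] / 0.295779 = 1.985830
d₂ = d₁ − σ√T = 1.985830 − 0.295779 = 1.690051
N(d₁) = 0.976474,  N(d₂) = 0.954491,  e^(−rT) = 0.849491
E₀ = V₀·N(d₁) − D·e^(−rT)·N(d₂)
   = 409.5956·0.976474 − 279.9645·0.849491·0.954491 = 172.955275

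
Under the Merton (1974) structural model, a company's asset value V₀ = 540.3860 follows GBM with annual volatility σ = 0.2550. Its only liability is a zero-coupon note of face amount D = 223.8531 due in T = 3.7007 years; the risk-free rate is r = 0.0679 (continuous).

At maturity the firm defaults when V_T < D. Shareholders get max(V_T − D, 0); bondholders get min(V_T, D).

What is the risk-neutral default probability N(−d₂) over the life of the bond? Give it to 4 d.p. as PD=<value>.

d₁ = [ln(V₀/D) + (r + σ²/2)T] / (σ√T)
   = [ln(540.3860/223.8531) + (0.0679 + 0.5·0.2550²)·3.7007] / (0.2550·√3.7007)
   = [0.881294 + 0.371597] / 0.490549 = 2.554059
d₂ = d₁ − σ√T = 2.554059 − 0.490549 = 2.063510
risk-neutral PD = N(−d₂) = N(-2.063510) = 0.019532

PD=0.0195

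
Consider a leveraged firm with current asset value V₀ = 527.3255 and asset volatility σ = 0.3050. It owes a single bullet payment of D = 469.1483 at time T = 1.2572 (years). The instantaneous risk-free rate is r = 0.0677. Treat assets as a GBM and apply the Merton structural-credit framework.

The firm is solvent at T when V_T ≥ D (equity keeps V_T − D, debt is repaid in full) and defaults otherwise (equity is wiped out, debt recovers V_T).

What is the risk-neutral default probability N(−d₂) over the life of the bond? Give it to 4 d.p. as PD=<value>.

PD=0.3373

d₁ = [ln(V₀/D) + (r + σ²/2)T] / (σ√T)
   = [ln(527.3255/469.1483) + (0.0677 + 0.5·0.3050²)·1.2572] / (0.3050·√1.2572)
   = [0.116899 + 0.143588] / 0.341981 = 0.761700
d₂ = d₁ − σ√T = 0.761700 − 0.341981 = 0.419719
risk-neutral PD = N(−d₂) = N(-0.419719) = 0.337345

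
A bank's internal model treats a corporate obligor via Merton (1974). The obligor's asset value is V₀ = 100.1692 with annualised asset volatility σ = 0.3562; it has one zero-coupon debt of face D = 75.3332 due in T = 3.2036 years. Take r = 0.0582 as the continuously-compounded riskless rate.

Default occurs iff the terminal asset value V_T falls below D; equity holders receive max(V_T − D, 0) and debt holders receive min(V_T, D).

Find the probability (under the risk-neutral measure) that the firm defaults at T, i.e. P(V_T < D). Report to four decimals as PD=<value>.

d₁ = [ln(V₀/D) + (r + σ²/2)T] / (σ√T)
   = [ln(100.1692/75.3332) + (0.0582 + 0.5·0.3562²)·3.2036] / (0.3562·√3.2036)
   = [0.284940 + 0.389683] / 0.637548 = 1.058152
d₂ = d₁ − σ√T = 1.058152 − 0.637548 = 0.420604
risk-neutral PD = N(−d₂) = N(-0.420604) = 0.337022

PD=0.3370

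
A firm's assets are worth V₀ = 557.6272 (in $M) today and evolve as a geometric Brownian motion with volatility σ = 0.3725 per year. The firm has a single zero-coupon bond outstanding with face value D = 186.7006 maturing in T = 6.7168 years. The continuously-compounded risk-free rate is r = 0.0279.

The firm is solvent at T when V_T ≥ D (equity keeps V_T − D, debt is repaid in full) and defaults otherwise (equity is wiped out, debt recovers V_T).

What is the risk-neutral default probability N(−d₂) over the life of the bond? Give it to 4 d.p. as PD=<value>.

d₁ = [ln(V₀/D) + (r + σ²/2)T] / (σ√T)
   = [ln(557.6272/186.7006) + (0.0279 + 0.5·0.3725²)·6.7168] / (0.3725·√6.7168)
   = [1.094184 + 0.653398] / 0.965400 = 1.810215
d₂ = d₁ − σ√T = 1.810215 − 0.965400 = 0.844814
risk-neutral PD = N(−d₂) = N(-0.844814) = 0.199107

PD=0.1991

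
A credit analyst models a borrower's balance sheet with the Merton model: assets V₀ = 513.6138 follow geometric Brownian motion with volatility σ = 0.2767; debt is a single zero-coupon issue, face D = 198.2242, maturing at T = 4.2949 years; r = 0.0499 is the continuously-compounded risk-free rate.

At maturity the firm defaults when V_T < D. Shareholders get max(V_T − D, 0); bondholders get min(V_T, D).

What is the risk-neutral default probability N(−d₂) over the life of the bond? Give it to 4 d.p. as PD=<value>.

d₁ = [ln(V₀/D) + (r + σ²/2)T] / (σ√T)
   = [ln(513.6138/198.2242) + (0.0499 + 0.5·0.2767²)·4.2949] / (0.2767·√4.2949)
   = [0.952073 + 0.378730] / 0.573437 = 2.320749
d₂ = d₁ − σ√T = 2.320749 − 0.573437 = 1.747312
risk-neutral PD = N(−d₂) = N(-1.747312) = 0.040292

PD=0.0403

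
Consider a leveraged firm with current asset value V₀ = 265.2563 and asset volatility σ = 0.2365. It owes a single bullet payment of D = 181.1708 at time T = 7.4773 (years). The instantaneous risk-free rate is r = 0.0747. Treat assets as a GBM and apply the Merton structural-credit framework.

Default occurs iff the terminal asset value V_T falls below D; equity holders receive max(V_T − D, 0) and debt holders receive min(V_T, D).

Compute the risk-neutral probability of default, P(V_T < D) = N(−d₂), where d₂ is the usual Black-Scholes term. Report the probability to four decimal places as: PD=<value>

d₁ = [ln(V₀/D) + (r + σ²/2)T] / (σ√T)
   = [ln(265.2563/181.1708) + (0.0747 + 0.5·0.2365²)·7.4773] / (0.2365·√7.4773)
   = [0.381256 + 0.767665] / 0.646701 = 1.776589
d₂ = d₁ − σ√T = 1.776589 − 0.646701 = 1.129888
risk-neutral PD = N(−d₂) = N(-1.129888) = 0.129262

PD=0.1293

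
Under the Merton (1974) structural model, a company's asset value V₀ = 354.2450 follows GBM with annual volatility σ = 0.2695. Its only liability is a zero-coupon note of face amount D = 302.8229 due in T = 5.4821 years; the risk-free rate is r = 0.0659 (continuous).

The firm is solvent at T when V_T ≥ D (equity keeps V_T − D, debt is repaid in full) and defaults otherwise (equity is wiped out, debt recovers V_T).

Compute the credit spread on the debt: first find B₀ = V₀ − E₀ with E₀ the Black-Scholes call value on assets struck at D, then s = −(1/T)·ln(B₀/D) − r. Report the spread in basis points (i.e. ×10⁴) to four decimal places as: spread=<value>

spread=175.8950

d₁ = [ln(V₀/D) + (r + σ²/2)T] / (σ√T)
   = [ln(354.2450/302.8229) + (0.0659 + 0.5·0.2695²)·5.4821] / (0.2695·√5.4821)
   = [0.156841 + 0.560354] / 0.631004 = 1.136592
d₂ = d₁ − σ√T = 1.136592 − 0.631004 = 0.505588
N(d₁) = 0.872146,  N(d₂) = 0.693427,  e^(−rT) = 0.696791
E₀ = V₀·N(d₁) − D·e^(−rT)·N(d₂)
   = 354.2450·0.872146 − 302.8229·0.696791·0.693427 = 162.637239
B₀ = V₀ − E₀ = 354.2450 − 162.637239 = 191.607761
spread = −(1/T)·ln(B₀/D) − r = −(1/5.4821)·ln(191.607761/302.8229) − 0.0659 = 0.01758950
in basis points: 0.01758950 × 10⁴ = 175.8950 bp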